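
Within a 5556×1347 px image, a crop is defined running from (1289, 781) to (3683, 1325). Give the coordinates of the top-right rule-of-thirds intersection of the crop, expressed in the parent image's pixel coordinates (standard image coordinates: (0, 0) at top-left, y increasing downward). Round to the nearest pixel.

x = 2885 px, y = 962 px

Crop width = 3683 − 1289 = 2394 px; one third is 798.00 px.
Crop height = 1325 − 781 = 544 px; one third is 181.33 px.
The top-right point is two-thirds across and one-third down within the crop:
x = 1289 + 2 × 798.00 ≈ 2885; y = 781 + 1 × 181.33 ≈ 962.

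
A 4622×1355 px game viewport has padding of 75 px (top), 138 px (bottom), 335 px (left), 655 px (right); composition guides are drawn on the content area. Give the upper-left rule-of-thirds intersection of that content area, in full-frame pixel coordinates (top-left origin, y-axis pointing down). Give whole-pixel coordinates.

Content width = 4622 − 335 − 655 = 3632 px; content height = 1355 − 75 − 138 = 1142 px.
Upper-left is one-third across and one-third down within the content area.
x = 335 + 1 × 3632/3 = 335 + 1210.67 ≈ 1546
y = 75 + 1 × 1142/3 = 75 + 380.67 ≈ 456

(1546, 456)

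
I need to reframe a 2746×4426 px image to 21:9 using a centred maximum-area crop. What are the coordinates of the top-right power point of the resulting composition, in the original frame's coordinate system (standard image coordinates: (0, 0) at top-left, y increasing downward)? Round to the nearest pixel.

2746/4426 < 21/9, so the 21:9 crop keeps the full width 2746 and trims height to 2746 × 9/21 = 1176.86 px.
Top offset = (4426 − 1176.86)/2 = 1624.57 px; left offset = 0.
Top-right is two-thirds across and one-third down within the crop:
x = 0.00 + 2 × 2746.00/3 ≈ 1831; y = 1624.57 + 1 × 1176.86/3 ≈ 2017.

(1831, 2017)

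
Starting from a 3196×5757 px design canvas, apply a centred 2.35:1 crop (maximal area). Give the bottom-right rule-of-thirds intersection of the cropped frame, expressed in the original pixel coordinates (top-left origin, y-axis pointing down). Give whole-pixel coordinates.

x = 2131 px, y = 3105 px

3196/5757 < 2.35/1, so the 2.35:1 crop keeps the full width 3196 and trims height to 3196 × 1/2.35 = 1360.00 px.
Top offset = (5757 − 1360.00)/2 = 2198.50 px; left offset = 0.
Bottom-right is two-thirds across and two-thirds down within the crop:
x = 0.00 + 2 × 3196.00/3 ≈ 2131; y = 2198.50 + 2 × 1360.00/3 ≈ 3105.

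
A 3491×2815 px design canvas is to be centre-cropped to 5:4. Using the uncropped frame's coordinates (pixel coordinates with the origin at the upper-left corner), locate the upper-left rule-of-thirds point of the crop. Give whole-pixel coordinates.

3491/2815 < 5/4, so the 5:4 crop keeps the full width 3491 and trims height to 3491 × 4/5 = 2792.80 px.
Top offset = (2815 − 2792.80)/2 = 11.10 px; left offset = 0.
Upper-left is one-third across and one-third down within the crop:
x = 0.00 + 1 × 3491.00/3 ≈ 1164; y = 11.10 + 1 × 2792.80/3 ≈ 942.

x = 1164 px, y = 942 px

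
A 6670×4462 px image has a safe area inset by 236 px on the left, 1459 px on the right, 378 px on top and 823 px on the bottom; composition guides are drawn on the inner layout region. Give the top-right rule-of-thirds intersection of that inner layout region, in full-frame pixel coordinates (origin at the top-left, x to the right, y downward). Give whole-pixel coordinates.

Content width = 6670 − 236 − 1459 = 4975 px; content height = 4462 − 378 − 823 = 3261 px.
Top-right is two-thirds across and one-third down within the inner layout region.
x = 236 + 2 × 4975/3 = 236 + 3316.67 ≈ 3553
y = 378 + 1 × 3261/3 = 378 + 1087.00 ≈ 1465

(3553, 1465)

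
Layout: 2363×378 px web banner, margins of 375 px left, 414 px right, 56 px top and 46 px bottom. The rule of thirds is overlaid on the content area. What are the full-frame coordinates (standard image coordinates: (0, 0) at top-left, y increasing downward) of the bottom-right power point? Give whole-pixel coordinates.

Content width = 2363 − 375 − 414 = 1574 px; content height = 378 − 56 − 46 = 276 px.
Bottom-right is two-thirds across and two-thirds down within the content area.
x = 375 + 2 × 1574/3 = 375 + 1049.33 ≈ 1424
y = 56 + 2 × 276/3 = 56 + 184.00 ≈ 240

(1424, 240)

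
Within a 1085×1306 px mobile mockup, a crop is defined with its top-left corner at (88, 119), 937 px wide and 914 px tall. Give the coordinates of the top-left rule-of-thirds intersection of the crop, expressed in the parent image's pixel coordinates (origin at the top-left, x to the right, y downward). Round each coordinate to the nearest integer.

(400, 424)

One third of the crop width 937 is 312.33 px.
One third of the crop height 914 is 304.67 px.
The top-left point is one-third across and one-third down within the crop:
x = 88 + 1 × 312.33 ≈ 400; y = 119 + 1 × 304.67 ≈ 424.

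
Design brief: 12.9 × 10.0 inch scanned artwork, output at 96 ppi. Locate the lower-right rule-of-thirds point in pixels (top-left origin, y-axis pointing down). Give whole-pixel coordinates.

(826, 640)

In pixels the canvas is 12.9 × 96 = 1238.4 wide and 10.0 × 96 = 960 tall.
The lower-right point is two-thirds across and two-thirds down:
x = 2 × 1238.4/3 ≈ 826; y = 2 × 960/3 ≈ 640.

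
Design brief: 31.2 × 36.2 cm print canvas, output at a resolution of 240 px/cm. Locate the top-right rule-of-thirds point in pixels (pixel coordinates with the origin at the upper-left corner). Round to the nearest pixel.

(4992, 2896)

In pixels the canvas is 31.2 × 240 = 7488 wide and 36.2 × 240 = 8688 tall.
The top-right point is two-thirds across and one-third down:
x = 2 × 7488/3 ≈ 4992; y = 1 × 8688/3 ≈ 2896.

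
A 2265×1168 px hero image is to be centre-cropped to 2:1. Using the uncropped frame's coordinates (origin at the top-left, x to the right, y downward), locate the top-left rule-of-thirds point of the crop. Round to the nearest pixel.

x = 755 px, y = 395 px

2265/1168 < 2/1, so the 2:1 crop keeps the full width 2265 and trims height to 2265 × 1/2 = 1132.50 px.
Top offset = (1168 − 1132.50)/2 = 17.75 px; left offset = 0.
Top-left is one-third across and one-third down within the crop:
x = 0.00 + 1 × 2265.00/3 ≈ 755; y = 17.75 + 1 × 1132.50/3 ≈ 395.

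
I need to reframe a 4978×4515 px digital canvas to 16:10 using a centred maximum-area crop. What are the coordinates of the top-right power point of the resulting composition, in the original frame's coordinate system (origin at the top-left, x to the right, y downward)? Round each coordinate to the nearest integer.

(3319, 1739)

4978/4515 < 16/10, so the 16:10 crop keeps the full width 4978 and trims height to 4978 × 10/16 = 3111.25 px.
Top offset = (4515 − 3111.25)/2 = 701.88 px; left offset = 0.
Top-right is two-thirds across and one-third down within the crop:
x = 0.00 + 2 × 4978.00/3 ≈ 3319; y = 701.88 + 1 × 3111.25/3 ≈ 1739.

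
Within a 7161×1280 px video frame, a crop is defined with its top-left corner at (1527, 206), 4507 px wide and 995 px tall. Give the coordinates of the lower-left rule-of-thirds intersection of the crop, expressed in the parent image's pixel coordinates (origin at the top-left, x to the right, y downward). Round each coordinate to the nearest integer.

One third of the crop width 4507 is 1502.33 px.
One third of the crop height 995 is 331.67 px.
The lower-left point is one-third across and two-thirds down within the crop:
x = 1527 + 1 × 1502.33 ≈ 3029; y = 206 + 2 × 331.67 ≈ 869.

x = 3029 px, y = 869 px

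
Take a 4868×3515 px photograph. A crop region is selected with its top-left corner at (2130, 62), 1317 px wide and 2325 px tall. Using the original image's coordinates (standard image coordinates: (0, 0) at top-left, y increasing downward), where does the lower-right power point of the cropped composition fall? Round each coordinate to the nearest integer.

(3008, 1612)

One third of the crop width 1317 is 439.00 px.
One third of the crop height 2325 is 775.00 px.
The lower-right point is two-thirds across and two-thirds down within the crop:
x = 2130 + 2 × 439.00 ≈ 3008; y = 62 + 2 × 775.00 ≈ 1612.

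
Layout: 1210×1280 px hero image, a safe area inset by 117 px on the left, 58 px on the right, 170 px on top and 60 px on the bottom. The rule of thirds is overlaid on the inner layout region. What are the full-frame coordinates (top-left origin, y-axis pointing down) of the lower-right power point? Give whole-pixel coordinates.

(807, 870)

Content width = 1210 − 117 − 58 = 1035 px; content height = 1280 − 170 − 60 = 1050 px.
Lower-right is two-thirds across and two-thirds down within the inner layout region.
x = 117 + 2 × 1035/3 = 117 + 690.00 ≈ 807
y = 170 + 2 × 1050/3 = 170 + 700.00 ≈ 870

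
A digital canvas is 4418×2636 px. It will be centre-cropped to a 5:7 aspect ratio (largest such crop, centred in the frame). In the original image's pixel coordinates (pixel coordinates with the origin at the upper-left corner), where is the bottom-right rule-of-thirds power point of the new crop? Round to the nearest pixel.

4418/2636 > 5/7, so the 5:7 crop keeps the full height 2636 and trims width to 2636 × 5/7 = 1882.86 px.
Left offset = (4418 − 1882.86)/2 = 1267.57 px; top offset = 0.
Bottom-right is two-thirds across and two-thirds down within the crop:
x = 1267.57 + 2 × 1882.86/3 ≈ 2523; y = 0.00 + 2 × 2636.00/3 ≈ 1757.

(2523, 1757)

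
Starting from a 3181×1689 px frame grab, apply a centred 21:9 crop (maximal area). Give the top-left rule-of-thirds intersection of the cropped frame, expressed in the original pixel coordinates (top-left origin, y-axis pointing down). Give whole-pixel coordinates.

3181/1689 < 21/9, so the 21:9 crop keeps the full width 3181 and trims height to 3181 × 9/21 = 1363.29 px.
Top offset = (1689 − 1363.29)/2 = 162.86 px; left offset = 0.
Top-left is one-third across and one-third down within the crop:
x = 0.00 + 1 × 3181.00/3 ≈ 1060; y = 162.86 + 1 × 1363.29/3 ≈ 617.

x = 1060 px, y = 617 px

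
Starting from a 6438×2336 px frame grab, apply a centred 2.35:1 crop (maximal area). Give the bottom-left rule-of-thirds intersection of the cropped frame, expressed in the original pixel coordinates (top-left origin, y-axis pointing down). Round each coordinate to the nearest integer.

6438/2336 > 2.35/1, so the 2.35:1 crop keeps the full height 2336 and trims width to 2336 × 2.35/1 = 5489.60 px.
Left offset = (6438 − 5489.60)/2 = 474.20 px; top offset = 0.
Bottom-left is one-third across and two-thirds down within the crop:
x = 474.20 + 1 × 5489.60/3 ≈ 2304; y = 0.00 + 2 × 2336.00/3 ≈ 1557.

x = 2304 px, y = 1557 px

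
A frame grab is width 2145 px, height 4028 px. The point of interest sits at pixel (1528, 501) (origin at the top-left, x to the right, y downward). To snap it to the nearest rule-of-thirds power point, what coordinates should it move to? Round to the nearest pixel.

Third lines: x ∈ {715, 1430}, y ∈ {1343, 2685}.
1528 is closer to x = 1430; 501 is closer to y = 1343.
So the nearest intersection is the upper-right power point.

x = 1430 px, y = 1343 px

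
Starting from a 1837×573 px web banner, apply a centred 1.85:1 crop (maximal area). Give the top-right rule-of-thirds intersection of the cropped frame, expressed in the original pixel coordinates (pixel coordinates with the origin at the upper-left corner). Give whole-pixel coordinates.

1837/573 > 1.85/1, so the 1.85:1 crop keeps the full height 573 and trims width to 573 × 1.85/1 = 1060.05 px.
Left offset = (1837 − 1060.05)/2 = 388.48 px; top offset = 0.
Top-right is two-thirds across and one-third down within the crop:
x = 388.48 + 2 × 1060.05/3 ≈ 1095; y = 0.00 + 1 × 573.00/3 ≈ 191.

(1095, 191)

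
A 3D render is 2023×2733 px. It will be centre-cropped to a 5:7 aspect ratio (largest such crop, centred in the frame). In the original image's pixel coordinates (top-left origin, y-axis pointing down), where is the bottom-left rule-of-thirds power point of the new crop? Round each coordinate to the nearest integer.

x = 686 px, y = 1822 px

2023/2733 > 5/7, so the 5:7 crop keeps the full height 2733 and trims width to 2733 × 5/7 = 1952.14 px.
Left offset = (2023 − 1952.14)/2 = 35.43 px; top offset = 0.
Bottom-left is one-third across and two-thirds down within the crop:
x = 35.43 + 1 × 1952.14/3 ≈ 686; y = 0.00 + 2 × 2733.00/3 ≈ 1822.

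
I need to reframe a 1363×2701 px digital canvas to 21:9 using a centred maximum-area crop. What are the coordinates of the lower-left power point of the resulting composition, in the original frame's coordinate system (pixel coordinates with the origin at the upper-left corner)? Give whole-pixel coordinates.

1363/2701 < 21/9, so the 21:9 crop keeps the full width 1363 and trims height to 1363 × 9/21 = 584.14 px.
Top offset = (2701 − 584.14)/2 = 1058.43 px; left offset = 0.
Lower-left is one-third across and two-thirds down within the crop:
x = 0.00 + 1 × 1363.00/3 ≈ 454; y = 1058.43 + 2 × 584.14/3 ≈ 1448.

x = 454 px, y = 1448 px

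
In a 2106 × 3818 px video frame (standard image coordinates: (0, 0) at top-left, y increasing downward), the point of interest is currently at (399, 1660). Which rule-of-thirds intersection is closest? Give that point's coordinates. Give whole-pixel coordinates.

x = 702 px, y = 1273 px

Third lines: x ∈ {702, 1404}, y ∈ {1273, 2545}.
399 is closer to x = 702; 1660 is closer to y = 1273.
So the nearest intersection is the upper-left power point.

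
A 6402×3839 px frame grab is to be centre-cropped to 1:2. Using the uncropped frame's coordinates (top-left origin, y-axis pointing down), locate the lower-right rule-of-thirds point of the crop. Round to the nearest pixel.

(3521, 2559)

6402/3839 > 1/2, so the 1:2 crop keeps the full height 3839 and trims width to 3839 × 1/2 = 1919.50 px.
Left offset = (6402 − 1919.50)/2 = 2241.25 px; top offset = 0.
Lower-right is two-thirds across and two-thirds down within the crop:
x = 2241.25 + 2 × 1919.50/3 ≈ 3521; y = 0.00 + 2 × 3839.00/3 ≈ 2559.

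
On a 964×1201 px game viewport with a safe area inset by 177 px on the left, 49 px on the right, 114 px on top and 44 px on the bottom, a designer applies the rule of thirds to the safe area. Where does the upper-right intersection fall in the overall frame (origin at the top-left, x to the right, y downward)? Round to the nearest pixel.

Content width = 964 − 177 − 49 = 738 px; content height = 1201 − 114 − 44 = 1043 px.
Upper-right is two-thirds across and one-third down within the safe area.
x = 177 + 2 × 738/3 = 177 + 492.00 ≈ 669
y = 114 + 1 × 1043/3 = 114 + 347.67 ≈ 462

x = 669 px, y = 462 px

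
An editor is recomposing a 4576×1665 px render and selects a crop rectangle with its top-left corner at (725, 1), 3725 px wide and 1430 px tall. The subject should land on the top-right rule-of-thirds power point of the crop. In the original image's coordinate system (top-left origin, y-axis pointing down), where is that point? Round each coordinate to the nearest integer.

One third of the crop width 3725 is 1241.67 px.
One third of the crop height 1430 is 476.67 px.
The top-right point is two-thirds across and one-third down within the crop:
x = 725 + 2 × 1241.67 ≈ 3208; y = 1 + 1 × 476.67 ≈ 478.

(3208, 478)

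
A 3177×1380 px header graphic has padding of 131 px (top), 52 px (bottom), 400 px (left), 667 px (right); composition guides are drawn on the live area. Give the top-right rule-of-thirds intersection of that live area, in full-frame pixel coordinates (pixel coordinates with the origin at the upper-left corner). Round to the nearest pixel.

Content width = 3177 − 400 − 667 = 2110 px; content height = 1380 − 131 − 52 = 1197 px.
Top-right is two-thirds across and one-third down within the live area.
x = 400 + 2 × 2110/3 = 400 + 1406.67 ≈ 1807
y = 131 + 1 × 1197/3 = 131 + 399.00 ≈ 530

(1807, 530)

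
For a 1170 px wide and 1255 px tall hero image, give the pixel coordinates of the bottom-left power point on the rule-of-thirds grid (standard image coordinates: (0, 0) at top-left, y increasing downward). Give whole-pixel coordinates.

x = 390 px, y = 837 px

The bottom-left point sits one-third of the way across and two-thirds of the way down.
x = 1 × 1170/3 ≈ 390; y = 2 × 1255/3 ≈ 837.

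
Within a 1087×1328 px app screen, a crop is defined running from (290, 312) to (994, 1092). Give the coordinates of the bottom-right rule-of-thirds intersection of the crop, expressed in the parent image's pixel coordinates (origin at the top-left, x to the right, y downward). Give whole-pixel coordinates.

x = 759 px, y = 832 px

Crop width = 994 − 290 = 704 px; one third is 234.67 px.
Crop height = 1092 − 312 = 780 px; one third is 260.00 px.
The bottom-right point is two-thirds across and two-thirds down within the crop:
x = 290 + 2 × 234.67 ≈ 759; y = 312 + 2 × 260.00 ≈ 832.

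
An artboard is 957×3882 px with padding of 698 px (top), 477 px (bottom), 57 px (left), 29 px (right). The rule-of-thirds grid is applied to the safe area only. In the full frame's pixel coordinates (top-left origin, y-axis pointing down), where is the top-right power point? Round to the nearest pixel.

(638, 1600)

Content width = 957 − 57 − 29 = 871 px; content height = 3882 − 698 − 477 = 2707 px.
Top-right is two-thirds across and one-third down within the safe area.
x = 57 + 2 × 871/3 = 57 + 580.67 ≈ 638
y = 698 + 1 × 2707/3 = 698 + 902.33 ≈ 1600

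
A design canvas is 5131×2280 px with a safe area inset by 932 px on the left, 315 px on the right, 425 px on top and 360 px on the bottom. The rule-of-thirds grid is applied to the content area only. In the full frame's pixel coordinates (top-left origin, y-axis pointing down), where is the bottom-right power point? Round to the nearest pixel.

Content width = 5131 − 932 − 315 = 3884 px; content height = 2280 − 425 − 360 = 1495 px.
Bottom-right is two-thirds across and two-thirds down within the content area.
x = 932 + 2 × 3884/3 = 932 + 2589.33 ≈ 3521
y = 425 + 2 × 1495/3 = 425 + 996.67 ≈ 1422

(3521, 1422)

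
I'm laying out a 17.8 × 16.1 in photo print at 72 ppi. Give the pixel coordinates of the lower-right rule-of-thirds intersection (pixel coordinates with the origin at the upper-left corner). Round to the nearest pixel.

x = 854 px, y = 773 px

In pixels the canvas is 17.8 × 72 = 1281.6 wide and 16.1 × 72 = 1159.2 tall.
The lower-right point is two-thirds across and two-thirds down:
x = 2 × 1281.6/3 ≈ 854; y = 2 × 1159.2/3 ≈ 773.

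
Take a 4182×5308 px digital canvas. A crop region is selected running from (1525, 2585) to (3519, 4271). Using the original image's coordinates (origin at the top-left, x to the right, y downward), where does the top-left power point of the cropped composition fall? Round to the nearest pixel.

x = 2190 px, y = 3147 px

Crop width = 3519 − 1525 = 1994 px; one third is 664.67 px.
Crop height = 4271 − 2585 = 1686 px; one third is 562.00 px.
The top-left point is one-third across and one-third down within the crop:
x = 1525 + 1 × 664.67 ≈ 2190; y = 2585 + 1 × 562.00 ≈ 3147.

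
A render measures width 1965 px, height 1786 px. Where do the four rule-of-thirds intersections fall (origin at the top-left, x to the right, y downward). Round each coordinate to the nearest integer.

(655, 595), (1310, 595), (655, 1191), (1310, 1191)

One third of 1965 is 655; one third of 1786 is 595.33.
Vertical third lines at x = 655 and x = 1310; horizontal third lines at y = 595 and y = 1191.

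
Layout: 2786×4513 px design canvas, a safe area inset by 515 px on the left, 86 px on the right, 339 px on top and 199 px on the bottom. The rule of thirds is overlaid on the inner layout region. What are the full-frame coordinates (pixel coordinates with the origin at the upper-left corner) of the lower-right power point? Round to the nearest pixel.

Content width = 2786 − 515 − 86 = 2185 px; content height = 4513 − 339 − 199 = 3975 px.
Lower-right is two-thirds across and two-thirds down within the inner layout region.
x = 515 + 2 × 2185/3 = 515 + 1456.67 ≈ 1972
y = 339 + 2 × 3975/3 = 339 + 2650.00 ≈ 2989

x = 1972 px, y = 2989 px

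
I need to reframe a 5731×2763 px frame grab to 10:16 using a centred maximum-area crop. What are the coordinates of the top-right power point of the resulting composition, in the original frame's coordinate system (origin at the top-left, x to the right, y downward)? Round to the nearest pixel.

5731/2763 > 10/16, so the 10:16 crop keeps the full height 2763 and trims width to 2763 × 10/16 = 1726.88 px.
Left offset = (5731 − 1726.88)/2 = 2002.06 px; top offset = 0.
Top-right is two-thirds across and one-third down within the crop:
x = 2002.06 + 2 × 1726.88/3 ≈ 3153; y = 0.00 + 1 × 2763.00/3 ≈ 921.

(3153, 921)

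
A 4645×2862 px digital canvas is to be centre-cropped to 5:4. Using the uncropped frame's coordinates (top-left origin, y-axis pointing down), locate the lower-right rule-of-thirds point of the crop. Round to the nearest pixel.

4645/2862 > 5/4, so the 5:4 crop keeps the full height 2862 and trims width to 2862 × 5/4 = 3577.50 px.
Left offset = (4645 − 3577.50)/2 = 533.75 px; top offset = 0.
Lower-right is two-thirds across and two-thirds down within the crop:
x = 533.75 + 2 × 3577.50/3 ≈ 2919; y = 0.00 + 2 × 2862.00/3 ≈ 1908.

(2919, 1908)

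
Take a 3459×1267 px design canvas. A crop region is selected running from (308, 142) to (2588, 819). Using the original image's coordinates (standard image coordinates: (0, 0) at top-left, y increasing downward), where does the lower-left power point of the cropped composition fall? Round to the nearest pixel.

x = 1068 px, y = 593 px

Crop width = 2588 − 308 = 2280 px; one third is 760.00 px.
Crop height = 819 − 142 = 677 px; one third is 225.67 px.
The lower-left point is one-third across and two-thirds down within the crop:
x = 308 + 1 × 760.00 ≈ 1068; y = 142 + 2 × 225.67 ≈ 593.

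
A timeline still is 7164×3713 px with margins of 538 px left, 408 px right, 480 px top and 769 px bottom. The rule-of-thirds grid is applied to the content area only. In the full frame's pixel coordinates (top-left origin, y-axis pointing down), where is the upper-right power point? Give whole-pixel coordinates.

(4683, 1301)

Content width = 7164 − 538 − 408 = 6218 px; content height = 3713 − 480 − 769 = 2464 px.
Upper-right is two-thirds across and one-third down within the content area.
x = 538 + 2 × 6218/3 = 538 + 4145.33 ≈ 4683
y = 480 + 1 × 2464/3 = 480 + 821.33 ≈ 1301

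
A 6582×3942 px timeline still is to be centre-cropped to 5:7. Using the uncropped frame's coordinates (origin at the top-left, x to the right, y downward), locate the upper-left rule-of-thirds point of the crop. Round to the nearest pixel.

6582/3942 > 5/7, so the 5:7 crop keeps the full height 3942 and trims width to 3942 × 5/7 = 2815.71 px.
Left offset = (6582 − 2815.71)/2 = 1883.14 px; top offset = 0.
Upper-left is one-third across and one-third down within the crop:
x = 1883.14 + 1 × 2815.71/3 ≈ 2822; y = 0.00 + 1 × 3942.00/3 ≈ 1314.

(2822, 1314)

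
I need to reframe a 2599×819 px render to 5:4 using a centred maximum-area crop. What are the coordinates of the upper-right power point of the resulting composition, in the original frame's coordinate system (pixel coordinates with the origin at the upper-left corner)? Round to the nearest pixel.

2599/819 > 5/4, so the 5:4 crop keeps the full height 819 and trims width to 819 × 5/4 = 1023.75 px.
Left offset = (2599 − 1023.75)/2 = 787.62 px; top offset = 0.
Upper-right is two-thirds across and one-third down within the crop:
x = 787.62 + 2 × 1023.75/3 ≈ 1470; y = 0.00 + 1 × 819.00/3 ≈ 273.

x = 1470 px, y = 273 px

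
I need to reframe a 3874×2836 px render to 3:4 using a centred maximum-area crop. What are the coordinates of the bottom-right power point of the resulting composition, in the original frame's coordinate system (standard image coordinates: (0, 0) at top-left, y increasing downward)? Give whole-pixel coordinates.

3874/2836 > 3/4, so the 3:4 crop keeps the full height 2836 and trims width to 2836 × 3/4 = 2127.00 px.
Left offset = (3874 − 2127.00)/2 = 873.50 px; top offset = 0.
Bottom-right is two-thirds across and two-thirds down within the crop:
x = 873.50 + 2 × 2127.00/3 ≈ 2292; y = 0.00 + 2 × 2836.00/3 ≈ 1891.

(2292, 1891)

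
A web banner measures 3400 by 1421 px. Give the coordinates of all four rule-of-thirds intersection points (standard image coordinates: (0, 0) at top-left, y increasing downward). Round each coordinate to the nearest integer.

One third of 3400 is 1133.33; one third of 1421 is 473.67.
Vertical third lines at x = 1133 and x = 2267; horizontal third lines at y = 474 and y = 947.

(1133, 474), (2267, 474), (1133, 947), (2267, 947)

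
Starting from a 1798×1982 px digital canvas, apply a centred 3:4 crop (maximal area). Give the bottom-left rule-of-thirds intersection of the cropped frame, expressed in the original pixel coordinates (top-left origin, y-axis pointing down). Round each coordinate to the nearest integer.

1798/1982 > 3/4, so the 3:4 crop keeps the full height 1982 and trims width to 1982 × 3/4 = 1486.50 px.
Left offset = (1798 − 1486.50)/2 = 155.75 px; top offset = 0.
Bottom-left is one-third across and two-thirds down within the crop:
x = 155.75 + 1 × 1486.50/3 ≈ 651; y = 0.00 + 2 × 1982.00/3 ≈ 1321.

x = 651 px, y = 1321 px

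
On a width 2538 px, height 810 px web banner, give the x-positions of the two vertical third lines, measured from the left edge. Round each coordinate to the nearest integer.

x = 846 px and x = 1692 px

2538 / 3 = 846, so the vertical lines sit at one and two thirds of 2538.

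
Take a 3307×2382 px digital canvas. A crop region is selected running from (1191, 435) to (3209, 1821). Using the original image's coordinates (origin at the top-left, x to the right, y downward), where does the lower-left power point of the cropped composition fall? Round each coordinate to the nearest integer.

x = 1864 px, y = 1359 px

Crop width = 3209 − 1191 = 2018 px; one third is 672.67 px.
Crop height = 1821 − 435 = 1386 px; one third is 462.00 px.
The lower-left point is one-third across and two-thirds down within the crop:
x = 1191 + 1 × 672.67 ≈ 1864; y = 435 + 2 × 462.00 ≈ 1359.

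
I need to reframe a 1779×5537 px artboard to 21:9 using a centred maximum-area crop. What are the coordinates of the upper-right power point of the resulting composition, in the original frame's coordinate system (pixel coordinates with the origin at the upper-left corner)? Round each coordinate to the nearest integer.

1779/5537 < 21/9, so the 21:9 crop keeps the full width 1779 and trims height to 1779 × 9/21 = 762.43 px.
Top offset = (5537 − 762.43)/2 = 2387.29 px; left offset = 0.
Upper-right is two-thirds across and one-third down within the crop:
x = 0.00 + 2 × 1779.00/3 ≈ 1186; y = 2387.29 + 1 × 762.43/3 ≈ 2641.

x = 1186 px, y = 2641 px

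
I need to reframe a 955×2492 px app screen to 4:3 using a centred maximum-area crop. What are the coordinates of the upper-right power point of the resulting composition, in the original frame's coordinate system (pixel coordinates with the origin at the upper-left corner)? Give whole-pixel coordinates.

(637, 1127)

955/2492 < 4/3, so the 4:3 crop keeps the full width 955 and trims height to 955 × 3/4 = 716.25 px.
Top offset = (2492 − 716.25)/2 = 887.88 px; left offset = 0.
Upper-right is two-thirds across and one-third down within the crop:
x = 0.00 + 2 × 955.00/3 ≈ 637; y = 887.88 + 1 × 716.25/3 ≈ 1127.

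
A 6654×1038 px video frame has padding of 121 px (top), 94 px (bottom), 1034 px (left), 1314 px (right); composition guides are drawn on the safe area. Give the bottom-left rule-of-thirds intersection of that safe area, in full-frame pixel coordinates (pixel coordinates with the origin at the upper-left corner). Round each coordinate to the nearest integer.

x = 2469 px, y = 670 px

Content width = 6654 − 1034 − 1314 = 4306 px; content height = 1038 − 121 − 94 = 823 px.
Bottom-left is one-third across and two-thirds down within the safe area.
x = 1034 + 1 × 4306/3 = 1034 + 1435.33 ≈ 2469
y = 121 + 2 × 823/3 = 121 + 548.67 ≈ 670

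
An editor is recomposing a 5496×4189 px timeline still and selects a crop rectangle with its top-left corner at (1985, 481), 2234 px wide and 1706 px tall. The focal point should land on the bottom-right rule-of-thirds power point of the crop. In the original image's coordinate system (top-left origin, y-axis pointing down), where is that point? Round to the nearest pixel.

(3474, 1618)

One third of the crop width 2234 is 744.67 px.
One third of the crop height 1706 is 568.67 px.
The bottom-right point is two-thirds across and two-thirds down within the crop:
x = 1985 + 2 × 744.67 ≈ 3474; y = 481 + 2 × 568.67 ≈ 1618.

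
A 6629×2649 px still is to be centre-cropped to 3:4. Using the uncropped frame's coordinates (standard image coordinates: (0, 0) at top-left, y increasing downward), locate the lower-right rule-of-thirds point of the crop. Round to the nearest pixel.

(3646, 1766)

6629/2649 > 3/4, so the 3:4 crop keeps the full height 2649 and trims width to 2649 × 3/4 = 1986.75 px.
Left offset = (6629 − 1986.75)/2 = 2321.12 px; top offset = 0.
Lower-right is two-thirds across and two-thirds down within the crop:
x = 2321.12 + 2 × 1986.75/3 ≈ 3646; y = 0.00 + 2 × 2649.00/3 ≈ 1766.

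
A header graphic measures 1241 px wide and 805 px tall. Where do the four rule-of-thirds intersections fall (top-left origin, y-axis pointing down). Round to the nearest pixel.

One third of 1241 is 413.67; one third of 805 is 268.33.
Vertical third lines at x = 414 and x = 827; horizontal third lines at y = 268 and y = 537.

(414, 268), (827, 268), (414, 537), (827, 537)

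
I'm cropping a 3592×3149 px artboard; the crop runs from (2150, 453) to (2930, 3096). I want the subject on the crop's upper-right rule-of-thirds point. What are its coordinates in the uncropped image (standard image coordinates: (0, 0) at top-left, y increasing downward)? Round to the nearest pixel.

x = 2670 px, y = 1334 px

Crop width = 2930 − 2150 = 780 px; one third is 260.00 px.
Crop height = 3096 − 453 = 2643 px; one third is 881.00 px.
The upper-right point is two-thirds across and one-third down within the crop:
x = 2150 + 2 × 260.00 ≈ 2670; y = 453 + 1 × 881.00 ≈ 1334.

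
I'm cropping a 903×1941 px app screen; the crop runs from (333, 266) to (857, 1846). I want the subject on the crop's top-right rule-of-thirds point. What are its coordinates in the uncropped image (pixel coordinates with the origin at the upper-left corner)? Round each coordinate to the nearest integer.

x = 682 px, y = 793 px

Crop width = 857 − 333 = 524 px; one third is 174.67 px.
Crop height = 1846 − 266 = 1580 px; one third is 526.67 px.
The top-right point is two-thirds across and one-third down within the crop:
x = 333 + 2 × 174.67 ≈ 682; y = 266 + 1 × 526.67 ≈ 793.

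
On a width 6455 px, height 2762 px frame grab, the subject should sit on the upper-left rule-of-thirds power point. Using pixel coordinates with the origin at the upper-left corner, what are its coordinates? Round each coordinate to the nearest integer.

x = 2152 px, y = 921 px

The upper-left point sits one-third of the way across and one-third of the way down.
x = 1 × 6455/3 ≈ 2152; y = 1 × 2762/3 ≈ 921.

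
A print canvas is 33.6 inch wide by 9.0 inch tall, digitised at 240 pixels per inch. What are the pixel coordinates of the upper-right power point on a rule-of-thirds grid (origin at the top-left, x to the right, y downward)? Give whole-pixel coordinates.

In pixels the canvas is 33.6 × 240 = 8064 wide and 9.0 × 240 = 2160 tall.
The upper-right point is two-thirds across and one-third down:
x = 2 × 8064/3 ≈ 5376; y = 1 × 2160/3 ≈ 720.

(5376, 720)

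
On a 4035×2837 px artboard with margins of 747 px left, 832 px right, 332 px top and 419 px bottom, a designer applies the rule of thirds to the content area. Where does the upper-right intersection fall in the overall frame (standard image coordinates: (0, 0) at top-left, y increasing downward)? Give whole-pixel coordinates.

Content width = 4035 − 747 − 832 = 2456 px; content height = 2837 − 332 − 419 = 2086 px.
Upper-right is two-thirds across and one-third down within the content area.
x = 747 + 2 × 2456/3 = 747 + 1637.33 ≈ 2384
y = 332 + 1 × 2086/3 = 332 + 695.33 ≈ 1027

x = 2384 px, y = 1027 px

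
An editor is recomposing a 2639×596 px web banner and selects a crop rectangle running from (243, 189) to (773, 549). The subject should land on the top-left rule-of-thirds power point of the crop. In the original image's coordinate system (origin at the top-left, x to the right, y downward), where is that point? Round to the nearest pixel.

Crop width = 773 − 243 = 530 px; one third is 176.67 px.
Crop height = 549 − 189 = 360 px; one third is 120.00 px.
The top-left point is one-third across and one-third down within the crop:
x = 243 + 1 × 176.67 ≈ 420; y = 189 + 1 × 120.00 ≈ 309.

(420, 309)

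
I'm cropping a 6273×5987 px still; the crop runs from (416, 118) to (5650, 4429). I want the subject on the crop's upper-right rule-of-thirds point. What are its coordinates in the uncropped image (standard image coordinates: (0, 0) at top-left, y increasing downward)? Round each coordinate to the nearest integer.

(3905, 1555)

Crop width = 5650 − 416 = 5234 px; one third is 1744.67 px.
Crop height = 4429 − 118 = 4311 px; one third is 1437.00 px.
The upper-right point is two-thirds across and one-third down within the crop:
x = 416 + 2 × 1744.67 ≈ 3905; y = 118 + 1 × 1437.00 ≈ 1555.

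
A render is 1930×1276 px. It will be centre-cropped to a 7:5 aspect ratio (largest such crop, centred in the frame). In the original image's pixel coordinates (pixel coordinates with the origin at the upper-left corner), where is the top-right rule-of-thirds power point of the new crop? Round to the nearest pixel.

(1263, 425)

1930/1276 > 7/5, so the 7:5 crop keeps the full height 1276 and trims width to 1276 × 7/5 = 1786.40 px.
Left offset = (1930 − 1786.40)/2 = 71.80 px; top offset = 0.
Top-right is two-thirds across and one-third down within the crop:
x = 71.80 + 2 × 1786.40/3 ≈ 1263; y = 0.00 + 1 × 1276.00/3 ≈ 425.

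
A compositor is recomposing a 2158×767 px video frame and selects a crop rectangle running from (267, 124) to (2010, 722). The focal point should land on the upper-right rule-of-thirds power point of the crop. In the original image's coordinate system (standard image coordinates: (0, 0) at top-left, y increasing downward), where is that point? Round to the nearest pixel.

(1429, 323)

Crop width = 2010 − 267 = 1743 px; one third is 581.00 px.
Crop height = 722 − 124 = 598 px; one third is 199.33 px.
The upper-right point is two-thirds across and one-third down within the crop:
x = 267 + 2 × 581.00 ≈ 1429; y = 124 + 1 × 199.33 ≈ 323.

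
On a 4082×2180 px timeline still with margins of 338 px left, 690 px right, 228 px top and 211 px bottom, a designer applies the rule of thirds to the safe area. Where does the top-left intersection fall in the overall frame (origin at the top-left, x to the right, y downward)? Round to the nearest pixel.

Content width = 4082 − 338 − 690 = 3054 px; content height = 2180 − 228 − 211 = 1741 px.
Top-left is one-third across and one-third down within the safe area.
x = 338 + 1 × 3054/3 = 338 + 1018.00 ≈ 1356
y = 228 + 1 × 1741/3 = 228 + 580.33 ≈ 808

(1356, 808)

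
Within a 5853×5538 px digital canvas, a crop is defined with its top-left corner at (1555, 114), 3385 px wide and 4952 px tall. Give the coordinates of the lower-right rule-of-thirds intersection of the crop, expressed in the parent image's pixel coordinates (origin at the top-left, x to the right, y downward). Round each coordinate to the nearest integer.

One third of the crop width 3385 is 1128.33 px.
One third of the crop height 4952 is 1650.67 px.
The lower-right point is two-thirds across and two-thirds down within the crop:
x = 1555 + 2 × 1128.33 ≈ 3812; y = 114 + 2 × 1650.67 ≈ 3415.

(3812, 3415)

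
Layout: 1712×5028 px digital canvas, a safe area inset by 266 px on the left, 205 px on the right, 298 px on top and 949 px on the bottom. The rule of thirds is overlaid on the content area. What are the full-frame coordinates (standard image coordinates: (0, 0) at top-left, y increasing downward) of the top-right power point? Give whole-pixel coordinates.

Content width = 1712 − 266 − 205 = 1241 px; content height = 5028 − 298 − 949 = 3781 px.
Top-right is two-thirds across and one-third down within the content area.
x = 266 + 2 × 1241/3 = 266 + 827.33 ≈ 1093
y = 298 + 1 × 3781/3 = 298 + 1260.33 ≈ 1558

x = 1093 px, y = 1558 px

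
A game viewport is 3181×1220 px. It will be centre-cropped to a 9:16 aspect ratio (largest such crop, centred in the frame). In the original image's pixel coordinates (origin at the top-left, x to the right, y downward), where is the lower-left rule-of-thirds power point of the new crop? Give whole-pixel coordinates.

(1476, 813)

3181/1220 > 9/16, so the 9:16 crop keeps the full height 1220 and trims width to 1220 × 9/16 = 686.25 px.
Left offset = (3181 − 686.25)/2 = 1247.38 px; top offset = 0.
Lower-left is one-third across and two-thirds down within the crop:
x = 1247.38 + 1 × 686.25/3 ≈ 1476; y = 0.00 + 2 × 1220.00/3 ≈ 813.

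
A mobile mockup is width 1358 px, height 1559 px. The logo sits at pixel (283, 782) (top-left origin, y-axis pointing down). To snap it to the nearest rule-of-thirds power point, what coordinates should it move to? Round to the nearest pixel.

Third lines: x ∈ {453, 905}, y ∈ {520, 1039}.
283 is closer to x = 453; 782 is closer to y = 1039.
So the nearest intersection is the lower-left power point.

x = 453 px, y = 1039 px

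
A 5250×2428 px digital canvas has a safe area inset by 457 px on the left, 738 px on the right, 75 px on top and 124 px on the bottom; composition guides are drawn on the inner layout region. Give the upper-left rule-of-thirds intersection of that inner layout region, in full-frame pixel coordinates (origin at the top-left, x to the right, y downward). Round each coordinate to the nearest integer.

(1809, 818)

Content width = 5250 − 457 − 738 = 4055 px; content height = 2428 − 75 − 124 = 2229 px.
Upper-left is one-third across and one-third down within the inner layout region.
x = 457 + 1 × 4055/3 = 457 + 1351.67 ≈ 1809
y = 75 + 1 × 2229/3 = 75 + 743.00 ≈ 818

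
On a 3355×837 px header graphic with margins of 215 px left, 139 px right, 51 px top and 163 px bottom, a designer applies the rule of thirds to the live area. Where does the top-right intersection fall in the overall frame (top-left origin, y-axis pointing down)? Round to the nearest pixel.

Content width = 3355 − 215 − 139 = 3001 px; content height = 837 − 51 − 163 = 623 px.
Top-right is two-thirds across and one-third down within the live area.
x = 215 + 2 × 3001/3 = 215 + 2000.67 ≈ 2216
y = 51 + 1 × 623/3 = 51 + 207.67 ≈ 259

(2216, 259)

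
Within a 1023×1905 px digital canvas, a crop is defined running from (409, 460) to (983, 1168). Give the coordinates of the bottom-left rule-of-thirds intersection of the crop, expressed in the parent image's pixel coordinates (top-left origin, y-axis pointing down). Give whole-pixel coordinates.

Crop width = 983 − 409 = 574 px; one third is 191.33 px.
Crop height = 1168 − 460 = 708 px; one third is 236.00 px.
The bottom-left point is one-third across and two-thirds down within the crop:
x = 409 + 1 × 191.33 ≈ 600; y = 460 + 2 × 236.00 ≈ 932.

x = 600 px, y = 932 px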